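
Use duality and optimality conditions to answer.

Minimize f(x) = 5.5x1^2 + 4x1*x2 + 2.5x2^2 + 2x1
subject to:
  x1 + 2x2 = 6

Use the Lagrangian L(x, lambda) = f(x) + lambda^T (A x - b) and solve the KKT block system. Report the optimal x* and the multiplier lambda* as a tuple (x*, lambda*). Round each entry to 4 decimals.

Form the Lagrangian:
  L(x, lambda) = (1/2) x^T Q x + c^T x + lambda^T (A x - b)
Stationarity (grad_x L = 0): Q x + c + A^T lambda = 0.
Primal feasibility: A x = b.

This gives the KKT block system:
  [ Q   A^T ] [ x     ]   [-c ]
  [ A    0  ] [ lambda ] = [ b ]

Solving the linear system:
  x*      = (-0.7879, 3.3939)
  lambda* = (-6.9091)
  f(x*)   = 19.9394

x* = (-0.7879, 3.3939), lambda* = (-6.9091)


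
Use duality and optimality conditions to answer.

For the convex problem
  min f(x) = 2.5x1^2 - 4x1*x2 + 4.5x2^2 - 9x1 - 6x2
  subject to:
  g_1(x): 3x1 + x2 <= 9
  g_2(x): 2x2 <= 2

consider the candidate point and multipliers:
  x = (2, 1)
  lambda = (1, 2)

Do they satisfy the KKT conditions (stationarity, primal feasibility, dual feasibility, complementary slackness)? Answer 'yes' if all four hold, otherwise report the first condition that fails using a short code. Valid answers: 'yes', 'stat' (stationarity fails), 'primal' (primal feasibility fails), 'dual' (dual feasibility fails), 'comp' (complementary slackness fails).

Gradient of f: grad f(x) = Q x + c = (-3, -5)
Constraint values g_i(x) = a_i^T x - b_i:
  g_1((2, 1)) = -2
  g_2((2, 1)) = 0
Stationarity residual: grad f(x) + sum_i lambda_i a_i = (0, 0)
  -> stationarity OK
Primal feasibility (all g_i <= 0): OK
Dual feasibility (all lambda_i >= 0): OK
Complementary slackness (lambda_i * g_i(x) = 0 for all i): FAILS

Verdict: the first failing condition is complementary_slackness -> comp.

comp


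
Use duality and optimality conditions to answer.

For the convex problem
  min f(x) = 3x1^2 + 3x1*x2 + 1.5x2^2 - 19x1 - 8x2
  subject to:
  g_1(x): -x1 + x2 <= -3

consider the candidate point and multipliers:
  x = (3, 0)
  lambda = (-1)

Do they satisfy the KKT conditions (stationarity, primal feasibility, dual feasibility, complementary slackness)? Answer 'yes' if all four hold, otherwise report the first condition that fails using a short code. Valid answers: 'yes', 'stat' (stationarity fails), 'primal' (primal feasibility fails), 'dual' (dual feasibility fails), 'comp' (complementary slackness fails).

Gradient of f: grad f(x) = Q x + c = (-1, 1)
Constraint values g_i(x) = a_i^T x - b_i:
  g_1((3, 0)) = 0
Stationarity residual: grad f(x) + sum_i lambda_i a_i = (0, 0)
  -> stationarity OK
Primal feasibility (all g_i <= 0): OK
Dual feasibility (all lambda_i >= 0): FAILS
Complementary slackness (lambda_i * g_i(x) = 0 for all i): OK

Verdict: the first failing condition is dual_feasibility -> dual.

dual


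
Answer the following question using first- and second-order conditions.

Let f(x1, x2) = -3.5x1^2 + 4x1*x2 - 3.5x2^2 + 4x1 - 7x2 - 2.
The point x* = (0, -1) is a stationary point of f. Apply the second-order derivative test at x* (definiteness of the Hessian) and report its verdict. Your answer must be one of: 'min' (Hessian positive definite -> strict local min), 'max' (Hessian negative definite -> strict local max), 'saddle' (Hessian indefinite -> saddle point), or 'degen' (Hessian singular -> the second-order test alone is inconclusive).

Compute the Hessian H = grad^2 f:
  H = [[-7, 4], [4, -7]]
Verify stationarity: grad f(x*) = H x* + g = (0, 0).
Eigenvalues of H: -11, -3.
Both eigenvalues < 0, so H is negative definite -> x* is a strict local max.

max


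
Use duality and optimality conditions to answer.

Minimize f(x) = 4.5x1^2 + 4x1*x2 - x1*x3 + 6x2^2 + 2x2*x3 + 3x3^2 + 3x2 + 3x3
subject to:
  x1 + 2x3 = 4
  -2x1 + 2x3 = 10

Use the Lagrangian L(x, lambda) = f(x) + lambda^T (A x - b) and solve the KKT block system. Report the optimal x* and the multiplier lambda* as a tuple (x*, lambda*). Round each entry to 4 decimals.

Form the Lagrangian:
  L(x, lambda) = (1/2) x^T Q x + c^T x + lambda^T (A x - b)
Stationarity (grad_x L = 0): Q x + c + A^T lambda = 0.
Primal feasibility: A x = b.

This gives the KKT block system:
  [ Q   A^T ] [ x     ]   [-c ]
  [ A    0  ] [ lambda ] = [ b ]

Solving the linear system:
  x*      = (-2, -0.0833, 3)
  lambda* = (-0.5, -10.9167)
  f(x*)   = 59.9583

x* = (-2, -0.0833, 3), lambda* = (-0.5, -10.9167)


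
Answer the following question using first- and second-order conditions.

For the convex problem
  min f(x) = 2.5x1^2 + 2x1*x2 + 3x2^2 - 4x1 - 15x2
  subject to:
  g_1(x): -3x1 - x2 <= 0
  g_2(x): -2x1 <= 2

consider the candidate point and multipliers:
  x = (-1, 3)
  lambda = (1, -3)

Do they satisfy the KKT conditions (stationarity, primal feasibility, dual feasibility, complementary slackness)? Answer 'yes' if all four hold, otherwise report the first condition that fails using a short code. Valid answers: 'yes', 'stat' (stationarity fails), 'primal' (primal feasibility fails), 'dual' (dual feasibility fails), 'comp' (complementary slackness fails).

Gradient of f: grad f(x) = Q x + c = (-3, 1)
Constraint values g_i(x) = a_i^T x - b_i:
  g_1((-1, 3)) = 0
  g_2((-1, 3)) = 0
Stationarity residual: grad f(x) + sum_i lambda_i a_i = (0, 0)
  -> stationarity OK
Primal feasibility (all g_i <= 0): OK
Dual feasibility (all lambda_i >= 0): FAILS
Complementary slackness (lambda_i * g_i(x) = 0 for all i): OK

Verdict: the first failing condition is dual_feasibility -> dual.

dual


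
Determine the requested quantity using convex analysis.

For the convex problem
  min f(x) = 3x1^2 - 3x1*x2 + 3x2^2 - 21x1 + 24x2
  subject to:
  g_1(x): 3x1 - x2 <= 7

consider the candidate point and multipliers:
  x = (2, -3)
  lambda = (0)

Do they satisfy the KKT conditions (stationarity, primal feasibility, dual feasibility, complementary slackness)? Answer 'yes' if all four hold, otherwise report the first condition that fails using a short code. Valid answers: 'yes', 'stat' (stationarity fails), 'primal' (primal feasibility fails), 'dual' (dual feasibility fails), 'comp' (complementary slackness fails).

Gradient of f: grad f(x) = Q x + c = (0, 0)
Constraint values g_i(x) = a_i^T x - b_i:
  g_1((2, -3)) = 2
Stationarity residual: grad f(x) + sum_i lambda_i a_i = (0, 0)
  -> stationarity OK
Primal feasibility (all g_i <= 0): FAILS
Dual feasibility (all lambda_i >= 0): OK
Complementary slackness (lambda_i * g_i(x) = 0 for all i): OK

Verdict: the first failing condition is primal_feasibility -> primal.

primal


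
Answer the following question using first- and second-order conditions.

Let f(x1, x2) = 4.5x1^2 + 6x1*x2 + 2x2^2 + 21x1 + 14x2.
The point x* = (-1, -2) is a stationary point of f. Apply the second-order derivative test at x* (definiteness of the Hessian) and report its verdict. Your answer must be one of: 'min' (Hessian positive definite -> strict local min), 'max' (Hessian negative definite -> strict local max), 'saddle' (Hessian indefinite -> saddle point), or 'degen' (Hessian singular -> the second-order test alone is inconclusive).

Compute the Hessian H = grad^2 f:
  H = [[9, 6], [6, 4]]
Verify stationarity: grad f(x*) = H x* + g = (0, 0).
Eigenvalues of H: 0, 13.
H has a zero eigenvalue (singular; positive semidefinite but not definite), so H is neither positive definite, negative definite, nor indefinite. The second-order test alone is inconclusive -> degen.
(Indeed, f is constant along the null direction of H through x*, so x* is not a strict local extremum.)

degen


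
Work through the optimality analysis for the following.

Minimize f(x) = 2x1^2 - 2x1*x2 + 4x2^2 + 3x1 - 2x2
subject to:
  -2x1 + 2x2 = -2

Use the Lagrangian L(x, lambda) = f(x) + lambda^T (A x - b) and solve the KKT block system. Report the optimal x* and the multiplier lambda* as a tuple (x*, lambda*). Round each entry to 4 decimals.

Form the Lagrangian:
  L(x, lambda) = (1/2) x^T Q x + c^T x + lambda^T (A x - b)
Stationarity (grad_x L = 0): Q x + c + A^T lambda = 0.
Primal feasibility: A x = b.

This gives the KKT block system:
  [ Q   A^T ] [ x     ]   [-c ]
  [ A    0  ] [ lambda ] = [ b ]

Solving the linear system:
  x*      = (0.625, -0.375)
  lambda* = (3.125)
  f(x*)   = 4.4375

x* = (0.625, -0.375), lambda* = (3.125)


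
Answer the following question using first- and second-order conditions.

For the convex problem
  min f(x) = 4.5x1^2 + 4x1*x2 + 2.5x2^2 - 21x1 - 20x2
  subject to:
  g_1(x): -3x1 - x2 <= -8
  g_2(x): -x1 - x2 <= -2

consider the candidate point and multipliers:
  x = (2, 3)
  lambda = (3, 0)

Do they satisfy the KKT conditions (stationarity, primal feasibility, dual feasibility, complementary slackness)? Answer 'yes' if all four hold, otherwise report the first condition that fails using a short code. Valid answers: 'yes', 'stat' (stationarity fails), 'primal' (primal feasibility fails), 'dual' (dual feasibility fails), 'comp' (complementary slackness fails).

Gradient of f: grad f(x) = Q x + c = (9, 3)
Constraint values g_i(x) = a_i^T x - b_i:
  g_1((2, 3)) = -1
  g_2((2, 3)) = -3
Stationarity residual: grad f(x) + sum_i lambda_i a_i = (0, 0)
  -> stationarity OK
Primal feasibility (all g_i <= 0): OK
Dual feasibility (all lambda_i >= 0): OK
Complementary slackness (lambda_i * g_i(x) = 0 for all i): FAILS

Verdict: the first failing condition is complementary_slackness -> comp.

comp


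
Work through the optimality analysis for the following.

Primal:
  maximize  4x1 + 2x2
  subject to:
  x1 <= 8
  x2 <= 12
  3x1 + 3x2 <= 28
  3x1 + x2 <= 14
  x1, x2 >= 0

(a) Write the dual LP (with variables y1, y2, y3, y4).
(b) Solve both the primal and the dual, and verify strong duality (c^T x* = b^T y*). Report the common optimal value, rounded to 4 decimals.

The standard primal-dual pair for 'max c^T x s.t. A x <= b, x >= 0' is:
  Dual:  min b^T y  s.t.  A^T y >= c,  y >= 0.

So the dual LP is:
  minimize  8y1 + 12y2 + 28y3 + 14y4
  subject to:
    y1 + 3y3 + 3y4 >= 4
    y2 + 3y3 + y4 >= 2
    y1, y2, y3, y4 >= 0

Solving the primal: x* = (2.3333, 7).
  primal value c^T x* = 23.3333.
Solving the dual: y* = (0, 0, 0.3333, 1).
  dual value b^T y* = 23.3333.
Strong duality: c^T x* = b^T y*. Confirmed.

23.3333


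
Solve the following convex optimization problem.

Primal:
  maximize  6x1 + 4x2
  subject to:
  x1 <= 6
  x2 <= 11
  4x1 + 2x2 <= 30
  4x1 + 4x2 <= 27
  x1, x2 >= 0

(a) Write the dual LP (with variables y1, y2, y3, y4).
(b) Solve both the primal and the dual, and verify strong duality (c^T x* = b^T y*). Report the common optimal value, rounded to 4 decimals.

The standard primal-dual pair for 'max c^T x s.t. A x <= b, x >= 0' is:
  Dual:  min b^T y  s.t.  A^T y >= c,  y >= 0.

So the dual LP is:
  minimize  6y1 + 11y2 + 30y3 + 27y4
  subject to:
    y1 + 4y3 + 4y4 >= 6
    y2 + 2y3 + 4y4 >= 4
    y1, y2, y3, y4 >= 0

Solving the primal: x* = (6, 0.75).
  primal value c^T x* = 39.
Solving the dual: y* = (2, 0, 0, 1).
  dual value b^T y* = 39.
Strong duality: c^T x* = b^T y*. Confirmed.

39


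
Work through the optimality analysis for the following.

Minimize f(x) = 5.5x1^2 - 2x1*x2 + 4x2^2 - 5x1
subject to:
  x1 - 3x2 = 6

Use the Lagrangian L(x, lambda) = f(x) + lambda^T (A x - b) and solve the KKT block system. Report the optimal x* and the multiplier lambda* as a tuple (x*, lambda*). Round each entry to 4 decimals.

Form the Lagrangian:
  L(x, lambda) = (1/2) x^T Q x + c^T x + lambda^T (A x - b)
Stationarity (grad_x L = 0): Q x + c + A^T lambda = 0.
Primal feasibility: A x = b.

This gives the KKT block system:
  [ Q   A^T ] [ x     ]   [-c ]
  [ A    0  ] [ lambda ] = [ b ]

Solving the linear system:
  x*      = (0.6, -1.8)
  lambda* = (-5.2)
  f(x*)   = 14.1

x* = (0.6, -1.8), lambda* = (-5.2)


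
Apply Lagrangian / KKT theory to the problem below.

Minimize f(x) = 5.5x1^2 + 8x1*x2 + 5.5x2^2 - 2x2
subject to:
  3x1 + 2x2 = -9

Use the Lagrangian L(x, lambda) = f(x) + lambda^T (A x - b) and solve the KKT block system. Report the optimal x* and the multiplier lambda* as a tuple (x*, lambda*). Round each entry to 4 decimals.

Form the Lagrangian:
  L(x, lambda) = (1/2) x^T Q x + c^T x + lambda^T (A x - b)
Stationarity (grad_x L = 0): Q x + c + A^T lambda = 0.
Primal feasibility: A x = b.

This gives the KKT block system:
  [ Q   A^T ] [ x     ]   [-c ]
  [ A    0  ] [ lambda ] = [ b ]

Solving the linear system:
  x*      = (-3.5106, 0.766)
  lambda* = (10.8298)
  f(x*)   = 47.9681

x* = (-3.5106, 0.766), lambda* = (10.8298)


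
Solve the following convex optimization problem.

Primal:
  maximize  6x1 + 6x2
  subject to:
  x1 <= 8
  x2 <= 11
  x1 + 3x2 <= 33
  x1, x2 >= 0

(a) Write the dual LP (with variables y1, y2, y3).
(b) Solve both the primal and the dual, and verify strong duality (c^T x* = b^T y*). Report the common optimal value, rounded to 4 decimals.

The standard primal-dual pair for 'max c^T x s.t. A x <= b, x >= 0' is:
  Dual:  min b^T y  s.t.  A^T y >= c,  y >= 0.

So the dual LP is:
  minimize  8y1 + 11y2 + 33y3
  subject to:
    y1 + y3 >= 6
    y2 + 3y3 >= 6
    y1, y2, y3 >= 0

Solving the primal: x* = (8, 8.3333).
  primal value c^T x* = 98.
Solving the dual: y* = (4, 0, 2).
  dual value b^T y* = 98.
Strong duality: c^T x* = b^T y*. Confirmed.

98


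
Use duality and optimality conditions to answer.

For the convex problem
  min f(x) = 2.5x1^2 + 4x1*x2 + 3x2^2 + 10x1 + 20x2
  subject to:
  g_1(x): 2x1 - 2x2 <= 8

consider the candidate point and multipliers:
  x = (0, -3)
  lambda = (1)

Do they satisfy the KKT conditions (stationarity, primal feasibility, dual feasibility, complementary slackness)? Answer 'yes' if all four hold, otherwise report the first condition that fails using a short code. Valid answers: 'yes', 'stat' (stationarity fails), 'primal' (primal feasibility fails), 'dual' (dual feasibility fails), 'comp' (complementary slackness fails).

Gradient of f: grad f(x) = Q x + c = (-2, 2)
Constraint values g_i(x) = a_i^T x - b_i:
  g_1((0, -3)) = -2
Stationarity residual: grad f(x) + sum_i lambda_i a_i = (0, 0)
  -> stationarity OK
Primal feasibility (all g_i <= 0): OK
Dual feasibility (all lambda_i >= 0): OK
Complementary slackness (lambda_i * g_i(x) = 0 for all i): FAILS

Verdict: the first failing condition is complementary_slackness -> comp.

comp


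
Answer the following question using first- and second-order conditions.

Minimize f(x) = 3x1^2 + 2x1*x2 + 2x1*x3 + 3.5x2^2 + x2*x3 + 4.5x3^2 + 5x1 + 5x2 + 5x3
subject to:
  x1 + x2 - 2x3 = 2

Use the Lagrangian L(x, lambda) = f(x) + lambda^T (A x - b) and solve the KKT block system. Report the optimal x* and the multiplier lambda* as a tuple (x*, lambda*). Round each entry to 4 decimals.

Form the Lagrangian:
  L(x, lambda) = (1/2) x^T Q x + c^T x + lambda^T (A x - b)
Stationarity (grad_x L = 0): Q x + c + A^T lambda = 0.
Primal feasibility: A x = b.

This gives the KKT block system:
  [ Q   A^T ] [ x     ]   [-c ]
  [ A    0  ] [ lambda ] = [ b ]

Solving the linear system:
  x*      = (0.0174, -0.2049, -1.0937)
  lambda* = (-2.5069)
  f(x*)   = -0.6962

x* = (0.0174, -0.2049, -1.0937), lambda* = (-2.5069)


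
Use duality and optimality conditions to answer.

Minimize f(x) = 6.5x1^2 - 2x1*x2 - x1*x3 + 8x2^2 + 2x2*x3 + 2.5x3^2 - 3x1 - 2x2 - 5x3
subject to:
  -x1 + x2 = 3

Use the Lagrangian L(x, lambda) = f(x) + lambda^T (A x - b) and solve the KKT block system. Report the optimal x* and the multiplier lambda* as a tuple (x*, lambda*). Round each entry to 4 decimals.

Form the Lagrangian:
  L(x, lambda) = (1/2) x^T Q x + c^T x + lambda^T (A x - b)
Stationarity (grad_x L = 0): Q x + c + A^T lambda = 0.
Primal feasibility: A x = b.

This gives the KKT block system:
  [ Q   A^T ] [ x     ]   [-c ]
  [ A    0  ] [ lambda ] = [ b ]

Solving the linear system:
  x*      = (-1.4839, 1.5161, 0.0968)
  lambda* = (-25.4194)
  f(x*)   = 38.5968

x* = (-1.4839, 1.5161, 0.0968), lambda* = (-25.4194)


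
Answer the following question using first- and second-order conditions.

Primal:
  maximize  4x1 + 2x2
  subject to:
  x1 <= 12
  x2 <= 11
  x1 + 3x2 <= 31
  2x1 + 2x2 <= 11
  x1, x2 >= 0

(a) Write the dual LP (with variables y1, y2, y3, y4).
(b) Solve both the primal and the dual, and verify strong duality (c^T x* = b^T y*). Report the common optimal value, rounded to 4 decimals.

The standard primal-dual pair for 'max c^T x s.t. A x <= b, x >= 0' is:
  Dual:  min b^T y  s.t.  A^T y >= c,  y >= 0.

So the dual LP is:
  minimize  12y1 + 11y2 + 31y3 + 11y4
  subject to:
    y1 + y3 + 2y4 >= 4
    y2 + 3y3 + 2y4 >= 2
    y1, y2, y3, y4 >= 0

Solving the primal: x* = (5.5, 0).
  primal value c^T x* = 22.
Solving the dual: y* = (0, 0, 0, 2).
  dual value b^T y* = 22.
Strong duality: c^T x* = b^T y*. Confirmed.

22


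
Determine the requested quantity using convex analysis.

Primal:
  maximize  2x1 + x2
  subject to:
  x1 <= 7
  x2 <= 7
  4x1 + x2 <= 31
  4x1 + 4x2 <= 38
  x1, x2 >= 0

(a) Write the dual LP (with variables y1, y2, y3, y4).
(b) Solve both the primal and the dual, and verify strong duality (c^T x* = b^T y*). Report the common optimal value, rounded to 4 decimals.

The standard primal-dual pair for 'max c^T x s.t. A x <= b, x >= 0' is:
  Dual:  min b^T y  s.t.  A^T y >= c,  y >= 0.

So the dual LP is:
  minimize  7y1 + 7y2 + 31y3 + 38y4
  subject to:
    y1 + 4y3 + 4y4 >= 2
    y2 + y3 + 4y4 >= 1
    y1, y2, y3, y4 >= 0

Solving the primal: x* = (7, 2.5).
  primal value c^T x* = 16.5.
Solving the dual: y* = (1, 0, 0, 0.25).
  dual value b^T y* = 16.5.
Strong duality: c^T x* = b^T y*. Confirmed.

16.5


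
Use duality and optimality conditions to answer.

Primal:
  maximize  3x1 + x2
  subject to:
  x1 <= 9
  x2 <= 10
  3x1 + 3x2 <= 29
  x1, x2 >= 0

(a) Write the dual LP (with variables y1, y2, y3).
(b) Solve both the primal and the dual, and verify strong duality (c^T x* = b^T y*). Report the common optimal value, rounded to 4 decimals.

The standard primal-dual pair for 'max c^T x s.t. A x <= b, x >= 0' is:
  Dual:  min b^T y  s.t.  A^T y >= c,  y >= 0.

So the dual LP is:
  minimize  9y1 + 10y2 + 29y3
  subject to:
    y1 + 3y3 >= 3
    y2 + 3y3 >= 1
    y1, y2, y3 >= 0

Solving the primal: x* = (9, 0.6667).
  primal value c^T x* = 27.6667.
Solving the dual: y* = (2, 0, 0.3333).
  dual value b^T y* = 27.6667.
Strong duality: c^T x* = b^T y*. Confirmed.

27.6667


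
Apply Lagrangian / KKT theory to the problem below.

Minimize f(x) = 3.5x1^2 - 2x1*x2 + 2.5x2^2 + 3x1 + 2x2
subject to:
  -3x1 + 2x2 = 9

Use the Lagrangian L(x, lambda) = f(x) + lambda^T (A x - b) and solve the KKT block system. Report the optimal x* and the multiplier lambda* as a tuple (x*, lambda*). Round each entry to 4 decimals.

Form the Lagrangian:
  L(x, lambda) = (1/2) x^T Q x + c^T x + lambda^T (A x - b)
Stationarity (grad_x L = 0): Q x + c + A^T lambda = 0.
Primal feasibility: A x = b.

This gives the KKT block system:
  [ Q   A^T ] [ x     ]   [-c ]
  [ A    0  ] [ lambda ] = [ b ]

Solving the linear system:
  x*      = (-2.5102, 0.7347)
  lambda* = (-5.3469)
  f(x*)   = 21.0306

x* = (-2.5102, 0.7347), lambda* = (-5.3469)


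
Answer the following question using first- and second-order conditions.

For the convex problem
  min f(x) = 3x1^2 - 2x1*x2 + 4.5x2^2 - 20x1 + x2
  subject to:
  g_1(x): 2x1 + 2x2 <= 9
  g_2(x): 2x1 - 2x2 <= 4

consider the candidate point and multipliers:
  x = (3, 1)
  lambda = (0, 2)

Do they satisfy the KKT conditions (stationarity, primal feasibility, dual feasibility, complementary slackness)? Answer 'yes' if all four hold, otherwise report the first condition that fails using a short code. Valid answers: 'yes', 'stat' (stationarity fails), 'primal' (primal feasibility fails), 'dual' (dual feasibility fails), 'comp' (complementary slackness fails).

Gradient of f: grad f(x) = Q x + c = (-4, 4)
Constraint values g_i(x) = a_i^T x - b_i:
  g_1((3, 1)) = -1
  g_2((3, 1)) = 0
Stationarity residual: grad f(x) + sum_i lambda_i a_i = (0, 0)
  -> stationarity OK
Primal feasibility (all g_i <= 0): OK
Dual feasibility (all lambda_i >= 0): OK
Complementary slackness (lambda_i * g_i(x) = 0 for all i): OK

Verdict: yes, KKT holds.

yes


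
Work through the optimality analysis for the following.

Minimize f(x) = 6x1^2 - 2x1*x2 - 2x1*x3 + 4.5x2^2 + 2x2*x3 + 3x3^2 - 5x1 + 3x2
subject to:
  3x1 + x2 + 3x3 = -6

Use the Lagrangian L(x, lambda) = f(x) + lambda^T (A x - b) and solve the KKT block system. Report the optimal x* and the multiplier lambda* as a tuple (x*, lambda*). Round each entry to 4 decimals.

Form the Lagrangian:
  L(x, lambda) = (1/2) x^T Q x + c^T x + lambda^T (A x - b)
Stationarity (grad_x L = 0): Q x + c + A^T lambda = 0.
Primal feasibility: A x = b.

This gives the KKT block system:
  [ Q   A^T ] [ x     ]   [-c ]
  [ A    0  ] [ lambda ] = [ b ]

Solving the linear system:
  x*      = (-0.5269, -0.4443, -1.325)
  lambda* = (2.5949)
  f(x*)   = 8.4354

x* = (-0.5269, -0.4443, -1.325), lambda* = (2.5949)


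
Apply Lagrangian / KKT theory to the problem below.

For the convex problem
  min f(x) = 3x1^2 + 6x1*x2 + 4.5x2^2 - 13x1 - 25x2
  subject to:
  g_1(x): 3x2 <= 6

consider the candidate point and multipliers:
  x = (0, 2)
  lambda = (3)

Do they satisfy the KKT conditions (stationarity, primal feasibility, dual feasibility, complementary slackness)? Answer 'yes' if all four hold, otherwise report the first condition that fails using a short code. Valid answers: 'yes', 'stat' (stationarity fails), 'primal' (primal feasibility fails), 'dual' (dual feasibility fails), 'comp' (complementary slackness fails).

Gradient of f: grad f(x) = Q x + c = (-1, -7)
Constraint values g_i(x) = a_i^T x - b_i:
  g_1((0, 2)) = 0
Stationarity residual: grad f(x) + sum_i lambda_i a_i = (-1, 2)
  -> stationarity FAILS
Primal feasibility (all g_i <= 0): OK
Dual feasibility (all lambda_i >= 0): OK
Complementary slackness (lambda_i * g_i(x) = 0 for all i): OK

Verdict: the first failing condition is stationarity -> stat.

stat


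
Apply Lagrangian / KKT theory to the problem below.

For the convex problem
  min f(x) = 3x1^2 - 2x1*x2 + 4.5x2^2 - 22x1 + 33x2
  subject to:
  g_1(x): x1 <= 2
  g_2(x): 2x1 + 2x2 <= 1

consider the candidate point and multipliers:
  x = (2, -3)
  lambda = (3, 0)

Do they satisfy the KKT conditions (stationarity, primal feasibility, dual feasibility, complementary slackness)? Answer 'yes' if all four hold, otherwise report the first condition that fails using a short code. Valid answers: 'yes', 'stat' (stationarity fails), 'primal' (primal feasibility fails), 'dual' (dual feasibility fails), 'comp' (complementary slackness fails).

Gradient of f: grad f(x) = Q x + c = (-4, 2)
Constraint values g_i(x) = a_i^T x - b_i:
  g_1((2, -3)) = 0
  g_2((2, -3)) = -3
Stationarity residual: grad f(x) + sum_i lambda_i a_i = (-1, 2)
  -> stationarity FAILS
Primal feasibility (all g_i <= 0): OK
Dual feasibility (all lambda_i >= 0): OK
Complementary slackness (lambda_i * g_i(x) = 0 for all i): OK

Verdict: the first failing condition is stationarity -> stat.

stat


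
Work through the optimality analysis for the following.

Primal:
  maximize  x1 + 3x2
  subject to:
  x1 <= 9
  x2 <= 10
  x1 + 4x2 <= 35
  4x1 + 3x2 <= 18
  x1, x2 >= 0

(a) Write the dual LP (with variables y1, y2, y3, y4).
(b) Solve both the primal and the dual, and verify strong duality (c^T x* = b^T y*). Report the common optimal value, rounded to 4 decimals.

The standard primal-dual pair for 'max c^T x s.t. A x <= b, x >= 0' is:
  Dual:  min b^T y  s.t.  A^T y >= c,  y >= 0.

So the dual LP is:
  minimize  9y1 + 10y2 + 35y3 + 18y4
  subject to:
    y1 + y3 + 4y4 >= 1
    y2 + 4y3 + 3y4 >= 3
    y1, y2, y3, y4 >= 0

Solving the primal: x* = (0, 6).
  primal value c^T x* = 18.
Solving the dual: y* = (0, 0, 0, 1).
  dual value b^T y* = 18.
Strong duality: c^T x* = b^T y*. Confirmed.

18


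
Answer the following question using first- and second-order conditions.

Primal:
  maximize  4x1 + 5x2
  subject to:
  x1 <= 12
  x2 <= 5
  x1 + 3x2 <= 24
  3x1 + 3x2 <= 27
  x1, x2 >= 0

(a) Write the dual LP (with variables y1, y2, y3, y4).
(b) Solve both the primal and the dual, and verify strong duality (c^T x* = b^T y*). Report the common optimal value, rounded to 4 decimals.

The standard primal-dual pair for 'max c^T x s.t. A x <= b, x >= 0' is:
  Dual:  min b^T y  s.t.  A^T y >= c,  y >= 0.

So the dual LP is:
  minimize  12y1 + 5y2 + 24y3 + 27y4
  subject to:
    y1 + y3 + 3y4 >= 4
    y2 + 3y3 + 3y4 >= 5
    y1, y2, y3, y4 >= 0

Solving the primal: x* = (4, 5).
  primal value c^T x* = 41.
Solving the dual: y* = (0, 1, 0, 1.3333).
  dual value b^T y* = 41.
Strong duality: c^T x* = b^T y*. Confirmed.

41


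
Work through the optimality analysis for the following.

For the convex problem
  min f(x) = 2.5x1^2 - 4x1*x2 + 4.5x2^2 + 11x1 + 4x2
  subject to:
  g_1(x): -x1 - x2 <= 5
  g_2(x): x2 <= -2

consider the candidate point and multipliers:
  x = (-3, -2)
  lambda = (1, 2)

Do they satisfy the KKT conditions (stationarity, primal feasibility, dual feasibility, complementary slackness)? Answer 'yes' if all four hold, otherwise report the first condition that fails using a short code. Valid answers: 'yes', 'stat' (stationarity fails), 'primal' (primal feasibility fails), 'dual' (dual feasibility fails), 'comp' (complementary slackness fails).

Gradient of f: grad f(x) = Q x + c = (4, -2)
Constraint values g_i(x) = a_i^T x - b_i:
  g_1((-3, -2)) = 0
  g_2((-3, -2)) = 0
Stationarity residual: grad f(x) + sum_i lambda_i a_i = (3, -1)
  -> stationarity FAILS
Primal feasibility (all g_i <= 0): OK
Dual feasibility (all lambda_i >= 0): OK
Complementary slackness (lambda_i * g_i(x) = 0 for all i): OK

Verdict: the first failing condition is stationarity -> stat.

stat


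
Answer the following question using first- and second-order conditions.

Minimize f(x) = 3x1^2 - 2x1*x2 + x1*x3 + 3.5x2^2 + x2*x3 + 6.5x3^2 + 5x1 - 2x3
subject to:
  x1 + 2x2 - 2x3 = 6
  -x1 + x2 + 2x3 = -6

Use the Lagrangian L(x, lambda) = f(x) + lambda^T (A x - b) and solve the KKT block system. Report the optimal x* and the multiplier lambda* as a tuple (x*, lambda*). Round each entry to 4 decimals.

Form the Lagrangian:
  L(x, lambda) = (1/2) x^T Q x + c^T x + lambda^T (A x - b)
Stationarity (grad_x L = 0): Q x + c + A^T lambda = 0.
Primal feasibility: A x = b.

This gives the KKT block system:
  [ Q   A^T ] [ x     ]   [-c ]
  [ A    0  ] [ lambda ] = [ b ]

Solving the linear system:
  x*      = (1.8049, 0, -2.0976)
  lambda* = (-2.6748, 11.0569)
  f(x*)   = 47.8049

x* = (1.8049, 0, -2.0976), lambda* = (-2.6748, 11.0569)


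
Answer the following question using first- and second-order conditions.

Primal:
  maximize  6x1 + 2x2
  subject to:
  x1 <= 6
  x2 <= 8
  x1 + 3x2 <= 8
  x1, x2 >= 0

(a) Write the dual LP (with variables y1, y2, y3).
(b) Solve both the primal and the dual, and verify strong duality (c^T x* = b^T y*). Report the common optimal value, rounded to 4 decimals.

The standard primal-dual pair for 'max c^T x s.t. A x <= b, x >= 0' is:
  Dual:  min b^T y  s.t.  A^T y >= c,  y >= 0.

So the dual LP is:
  minimize  6y1 + 8y2 + 8y3
  subject to:
    y1 + y3 >= 6
    y2 + 3y3 >= 2
    y1, y2, y3 >= 0

Solving the primal: x* = (6, 0.6667).
  primal value c^T x* = 37.3333.
Solving the dual: y* = (5.3333, 0, 0.6667).
  dual value b^T y* = 37.3333.
Strong duality: c^T x* = b^T y*. Confirmed.

37.3333


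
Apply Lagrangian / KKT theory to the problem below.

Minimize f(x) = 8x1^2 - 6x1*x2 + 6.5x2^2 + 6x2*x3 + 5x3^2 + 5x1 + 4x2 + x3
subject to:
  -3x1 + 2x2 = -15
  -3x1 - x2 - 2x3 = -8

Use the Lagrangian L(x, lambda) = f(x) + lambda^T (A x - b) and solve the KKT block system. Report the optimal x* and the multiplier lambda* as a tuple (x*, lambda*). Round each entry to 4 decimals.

Form the Lagrangian:
  L(x, lambda) = (1/2) x^T Q x + c^T x + lambda^T (A x - b)
Stationarity (grad_x L = 0): Q x + c + A^T lambda = 0.
Primal feasibility: A x = b.

This gives the KKT block system:
  [ Q   A^T ] [ x     ]   [-c ]
  [ A    0  ] [ lambda ] = [ b ]

Solving the linear system:
  x*      = (2.5652, -3.6522, 1.9783)
  lambda* = (23.2174, -0.5652)
  f(x*)   = 171.9674

x* = (2.5652, -3.6522, 1.9783), lambda* = (23.2174, -0.5652)


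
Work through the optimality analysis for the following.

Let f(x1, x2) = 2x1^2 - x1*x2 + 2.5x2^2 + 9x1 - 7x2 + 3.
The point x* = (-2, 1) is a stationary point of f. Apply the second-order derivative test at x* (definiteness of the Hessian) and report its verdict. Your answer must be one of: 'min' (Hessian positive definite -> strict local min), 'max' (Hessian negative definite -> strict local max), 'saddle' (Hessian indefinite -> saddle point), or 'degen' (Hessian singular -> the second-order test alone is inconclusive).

Compute the Hessian H = grad^2 f:
  H = [[4, -1], [-1, 5]]
Verify stationarity: grad f(x*) = H x* + g = (0, 0).
Eigenvalues of H: 3.382, 5.618.
Both eigenvalues > 0, so H is positive definite -> x* is a strict local min.

min


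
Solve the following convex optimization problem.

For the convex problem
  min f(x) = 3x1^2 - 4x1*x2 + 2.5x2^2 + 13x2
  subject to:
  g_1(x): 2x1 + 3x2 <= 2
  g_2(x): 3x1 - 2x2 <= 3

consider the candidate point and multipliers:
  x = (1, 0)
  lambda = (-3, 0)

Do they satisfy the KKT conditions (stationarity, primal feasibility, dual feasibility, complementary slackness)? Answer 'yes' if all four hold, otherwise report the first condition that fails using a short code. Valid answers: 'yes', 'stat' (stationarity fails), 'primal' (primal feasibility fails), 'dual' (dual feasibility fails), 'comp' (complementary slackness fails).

Gradient of f: grad f(x) = Q x + c = (6, 9)
Constraint values g_i(x) = a_i^T x - b_i:
  g_1((1, 0)) = 0
  g_2((1, 0)) = 0
Stationarity residual: grad f(x) + sum_i lambda_i a_i = (0, 0)
  -> stationarity OK
Primal feasibility (all g_i <= 0): OK
Dual feasibility (all lambda_i >= 0): FAILS
Complementary slackness (lambda_i * g_i(x) = 0 for all i): OK

Verdict: the first failing condition is dual_feasibility -> dual.

dual


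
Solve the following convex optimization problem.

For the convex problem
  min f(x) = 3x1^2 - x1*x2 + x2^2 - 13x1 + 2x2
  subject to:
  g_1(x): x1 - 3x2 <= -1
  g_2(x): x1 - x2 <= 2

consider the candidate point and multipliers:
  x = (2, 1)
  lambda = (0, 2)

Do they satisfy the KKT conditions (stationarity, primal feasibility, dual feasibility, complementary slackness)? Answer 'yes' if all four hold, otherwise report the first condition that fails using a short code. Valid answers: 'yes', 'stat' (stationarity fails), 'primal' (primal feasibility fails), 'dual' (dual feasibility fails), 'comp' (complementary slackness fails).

Gradient of f: grad f(x) = Q x + c = (-2, 2)
Constraint values g_i(x) = a_i^T x - b_i:
  g_1((2, 1)) = 0
  g_2((2, 1)) = -1
Stationarity residual: grad f(x) + sum_i lambda_i a_i = (0, 0)
  -> stationarity OK
Primal feasibility (all g_i <= 0): OK
Dual feasibility (all lambda_i >= 0): OK
Complementary slackness (lambda_i * g_i(x) = 0 for all i): FAILS

Verdict: the first failing condition is complementary_slackness -> comp.

comp


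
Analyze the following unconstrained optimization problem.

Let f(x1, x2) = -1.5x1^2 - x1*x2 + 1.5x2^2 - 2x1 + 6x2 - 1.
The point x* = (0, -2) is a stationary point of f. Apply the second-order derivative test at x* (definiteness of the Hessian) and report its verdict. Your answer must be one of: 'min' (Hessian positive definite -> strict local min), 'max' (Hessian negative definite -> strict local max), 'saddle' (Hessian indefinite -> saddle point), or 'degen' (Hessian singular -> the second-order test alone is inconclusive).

Compute the Hessian H = grad^2 f:
  H = [[-3, -1], [-1, 3]]
Verify stationarity: grad f(x*) = H x* + g = (0, 0).
Eigenvalues of H: -3.1623, 3.1623.
Eigenvalues have mixed signs, so H is indefinite -> x* is a saddle point.

saddle


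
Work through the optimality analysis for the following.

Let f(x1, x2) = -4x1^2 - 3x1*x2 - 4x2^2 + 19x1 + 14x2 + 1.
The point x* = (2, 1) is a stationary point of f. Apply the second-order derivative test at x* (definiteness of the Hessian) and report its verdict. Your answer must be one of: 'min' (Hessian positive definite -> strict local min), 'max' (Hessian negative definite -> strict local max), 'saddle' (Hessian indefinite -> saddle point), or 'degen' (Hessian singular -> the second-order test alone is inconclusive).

Compute the Hessian H = grad^2 f:
  H = [[-8, -3], [-3, -8]]
Verify stationarity: grad f(x*) = H x* + g = (0, 0).
Eigenvalues of H: -11, -5.
Both eigenvalues < 0, so H is negative definite -> x* is a strict local max.

max


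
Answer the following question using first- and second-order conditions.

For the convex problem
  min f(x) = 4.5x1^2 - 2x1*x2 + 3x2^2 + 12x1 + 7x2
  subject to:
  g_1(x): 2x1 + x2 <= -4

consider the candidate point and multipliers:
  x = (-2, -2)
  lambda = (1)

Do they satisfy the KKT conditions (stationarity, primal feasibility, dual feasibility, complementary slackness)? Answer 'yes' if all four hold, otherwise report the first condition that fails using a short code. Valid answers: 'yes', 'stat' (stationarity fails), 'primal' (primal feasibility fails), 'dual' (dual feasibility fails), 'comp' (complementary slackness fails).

Gradient of f: grad f(x) = Q x + c = (-2, -1)
Constraint values g_i(x) = a_i^T x - b_i:
  g_1((-2, -2)) = -2
Stationarity residual: grad f(x) + sum_i lambda_i a_i = (0, 0)
  -> stationarity OK
Primal feasibility (all g_i <= 0): OK
Dual feasibility (all lambda_i >= 0): OK
Complementary slackness (lambda_i * g_i(x) = 0 for all i): FAILS

Verdict: the first failing condition is complementary_slackness -> comp.

comp


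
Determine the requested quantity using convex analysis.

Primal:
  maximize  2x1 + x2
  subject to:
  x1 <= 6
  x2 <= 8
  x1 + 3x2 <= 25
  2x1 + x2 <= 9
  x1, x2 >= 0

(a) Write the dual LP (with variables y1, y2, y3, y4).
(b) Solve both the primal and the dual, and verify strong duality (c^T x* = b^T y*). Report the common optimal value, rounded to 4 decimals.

The standard primal-dual pair for 'max c^T x s.t. A x <= b, x >= 0' is:
  Dual:  min b^T y  s.t.  A^T y >= c,  y >= 0.

So the dual LP is:
  minimize  6y1 + 8y2 + 25y3 + 9y4
  subject to:
    y1 + y3 + 2y4 >= 2
    y2 + 3y3 + y4 >= 1
    y1, y2, y3, y4 >= 0

Solving the primal: x* = (0.5, 8).
  primal value c^T x* = 9.
Solving the dual: y* = (0, 0, 0, 1).
  dual value b^T y* = 9.
Strong duality: c^T x* = b^T y*. Confirmed.

9


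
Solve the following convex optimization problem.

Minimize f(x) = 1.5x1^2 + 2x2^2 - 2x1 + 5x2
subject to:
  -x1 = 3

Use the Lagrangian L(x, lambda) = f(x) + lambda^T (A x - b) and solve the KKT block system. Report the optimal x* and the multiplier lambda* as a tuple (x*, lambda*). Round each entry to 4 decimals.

Form the Lagrangian:
  L(x, lambda) = (1/2) x^T Q x + c^T x + lambda^T (A x - b)
Stationarity (grad_x L = 0): Q x + c + A^T lambda = 0.
Primal feasibility: A x = b.

This gives the KKT block system:
  [ Q   A^T ] [ x     ]   [-c ]
  [ A    0  ] [ lambda ] = [ b ]

Solving the linear system:
  x*      = (-3, -1.25)
  lambda* = (-11)
  f(x*)   = 16.375

x* = (-3, -1.25), lambda* = (-11)


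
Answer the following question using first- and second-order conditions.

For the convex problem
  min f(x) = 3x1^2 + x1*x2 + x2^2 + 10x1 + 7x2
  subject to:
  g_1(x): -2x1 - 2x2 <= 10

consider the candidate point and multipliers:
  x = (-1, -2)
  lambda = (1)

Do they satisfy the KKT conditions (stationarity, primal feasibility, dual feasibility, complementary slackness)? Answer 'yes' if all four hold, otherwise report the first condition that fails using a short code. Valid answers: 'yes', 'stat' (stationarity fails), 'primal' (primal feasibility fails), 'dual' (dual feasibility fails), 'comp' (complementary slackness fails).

Gradient of f: grad f(x) = Q x + c = (2, 2)
Constraint values g_i(x) = a_i^T x - b_i:
  g_1((-1, -2)) = -4
Stationarity residual: grad f(x) + sum_i lambda_i a_i = (0, 0)
  -> stationarity OK
Primal feasibility (all g_i <= 0): OK
Dual feasibility (all lambda_i >= 0): OK
Complementary slackness (lambda_i * g_i(x) = 0 for all i): FAILS

Verdict: the first failing condition is complementary_slackness -> comp.

comp


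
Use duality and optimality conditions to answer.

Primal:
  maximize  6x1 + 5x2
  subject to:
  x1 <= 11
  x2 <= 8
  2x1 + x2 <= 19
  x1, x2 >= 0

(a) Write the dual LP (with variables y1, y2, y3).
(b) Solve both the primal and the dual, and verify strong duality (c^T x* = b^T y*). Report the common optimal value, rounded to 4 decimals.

The standard primal-dual pair for 'max c^T x s.t. A x <= b, x >= 0' is:
  Dual:  min b^T y  s.t.  A^T y >= c,  y >= 0.

So the dual LP is:
  minimize  11y1 + 8y2 + 19y3
  subject to:
    y1 + 2y3 >= 6
    y2 + y3 >= 5
    y1, y2, y3 >= 0

Solving the primal: x* = (5.5, 8).
  primal value c^T x* = 73.
Solving the dual: y* = (0, 2, 3).
  dual value b^T y* = 73.
Strong duality: c^T x* = b^T y*. Confirmed.

73


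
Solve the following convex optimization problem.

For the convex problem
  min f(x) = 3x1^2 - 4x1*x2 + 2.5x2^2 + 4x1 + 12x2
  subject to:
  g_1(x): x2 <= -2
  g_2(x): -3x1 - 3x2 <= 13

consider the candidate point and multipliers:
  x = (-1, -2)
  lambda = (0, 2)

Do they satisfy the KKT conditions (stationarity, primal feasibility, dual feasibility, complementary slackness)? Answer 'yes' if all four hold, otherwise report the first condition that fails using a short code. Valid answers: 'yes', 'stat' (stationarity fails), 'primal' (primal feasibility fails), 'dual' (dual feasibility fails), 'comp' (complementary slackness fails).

Gradient of f: grad f(x) = Q x + c = (6, 6)
Constraint values g_i(x) = a_i^T x - b_i:
  g_1((-1, -2)) = 0
  g_2((-1, -2)) = -4
Stationarity residual: grad f(x) + sum_i lambda_i a_i = (0, 0)
  -> stationarity OK
Primal feasibility (all g_i <= 0): OK
Dual feasibility (all lambda_i >= 0): OK
Complementary slackness (lambda_i * g_i(x) = 0 for all i): FAILS

Verdict: the first failing condition is complementary_slackness -> comp.

comp


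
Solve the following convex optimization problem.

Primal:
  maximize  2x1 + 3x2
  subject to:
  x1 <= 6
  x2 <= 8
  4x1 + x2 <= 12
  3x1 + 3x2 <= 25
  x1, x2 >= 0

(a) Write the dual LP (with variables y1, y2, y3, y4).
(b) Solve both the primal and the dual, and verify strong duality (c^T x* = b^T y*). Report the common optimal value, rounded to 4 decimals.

The standard primal-dual pair for 'max c^T x s.t. A x <= b, x >= 0' is:
  Dual:  min b^T y  s.t.  A^T y >= c,  y >= 0.

So the dual LP is:
  minimize  6y1 + 8y2 + 12y3 + 25y4
  subject to:
    y1 + 4y3 + 3y4 >= 2
    y2 + y3 + 3y4 >= 3
    y1, y2, y3, y4 >= 0

Solving the primal: x* = (0.3333, 8).
  primal value c^T x* = 24.6667.
Solving the dual: y* = (0, 1, 0, 0.6667).
  dual value b^T y* = 24.6667.
Strong duality: c^T x* = b^T y*. Confirmed.

24.6667


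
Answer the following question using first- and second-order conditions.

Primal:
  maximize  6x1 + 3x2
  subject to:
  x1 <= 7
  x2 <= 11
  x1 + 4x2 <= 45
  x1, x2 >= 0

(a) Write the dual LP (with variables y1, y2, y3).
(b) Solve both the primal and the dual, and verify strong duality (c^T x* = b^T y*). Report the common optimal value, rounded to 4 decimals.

The standard primal-dual pair for 'max c^T x s.t. A x <= b, x >= 0' is:
  Dual:  min b^T y  s.t.  A^T y >= c,  y >= 0.

So the dual LP is:
  minimize  7y1 + 11y2 + 45y3
  subject to:
    y1 + y3 >= 6
    y2 + 4y3 >= 3
    y1, y2, y3 >= 0

Solving the primal: x* = (7, 9.5).
  primal value c^T x* = 70.5.
Solving the dual: y* = (5.25, 0, 0.75).
  dual value b^T y* = 70.5.
Strong duality: c^T x* = b^T y*. Confirmed.

70.5


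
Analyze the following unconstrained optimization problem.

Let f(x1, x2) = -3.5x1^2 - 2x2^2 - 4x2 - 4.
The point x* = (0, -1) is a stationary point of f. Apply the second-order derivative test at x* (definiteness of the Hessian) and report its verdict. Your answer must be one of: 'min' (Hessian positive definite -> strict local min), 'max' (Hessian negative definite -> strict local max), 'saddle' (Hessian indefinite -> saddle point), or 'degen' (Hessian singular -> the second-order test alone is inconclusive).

Compute the Hessian H = grad^2 f:
  H = [[-7, 0], [0, -4]]
Verify stationarity: grad f(x*) = H x* + g = (0, 0).
Eigenvalues of H: -7, -4.
Both eigenvalues < 0, so H is negative definite -> x* is a strict local max.

max
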